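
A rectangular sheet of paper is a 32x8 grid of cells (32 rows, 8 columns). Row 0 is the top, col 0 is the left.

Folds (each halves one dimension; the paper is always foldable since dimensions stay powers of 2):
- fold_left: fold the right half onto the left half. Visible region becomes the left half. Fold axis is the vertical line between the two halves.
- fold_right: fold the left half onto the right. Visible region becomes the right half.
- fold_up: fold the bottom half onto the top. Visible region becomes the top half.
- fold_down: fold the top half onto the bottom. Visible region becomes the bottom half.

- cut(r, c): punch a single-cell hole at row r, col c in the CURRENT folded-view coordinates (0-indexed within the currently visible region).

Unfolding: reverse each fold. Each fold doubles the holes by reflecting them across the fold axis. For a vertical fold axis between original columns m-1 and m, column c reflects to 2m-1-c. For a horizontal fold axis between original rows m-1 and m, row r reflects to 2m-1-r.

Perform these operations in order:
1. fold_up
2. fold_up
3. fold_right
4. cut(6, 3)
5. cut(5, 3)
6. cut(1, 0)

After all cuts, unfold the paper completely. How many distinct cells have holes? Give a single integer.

Answer: 24

Derivation:
Op 1 fold_up: fold axis h@16; visible region now rows[0,16) x cols[0,8) = 16x8
Op 2 fold_up: fold axis h@8; visible region now rows[0,8) x cols[0,8) = 8x8
Op 3 fold_right: fold axis v@4; visible region now rows[0,8) x cols[4,8) = 8x4
Op 4 cut(6, 3): punch at orig (6,7); cuts so far [(6, 7)]; region rows[0,8) x cols[4,8) = 8x4
Op 5 cut(5, 3): punch at orig (5,7); cuts so far [(5, 7), (6, 7)]; region rows[0,8) x cols[4,8) = 8x4
Op 6 cut(1, 0): punch at orig (1,4); cuts so far [(1, 4), (5, 7), (6, 7)]; region rows[0,8) x cols[4,8) = 8x4
Unfold 1 (reflect across v@4): 6 holes -> [(1, 3), (1, 4), (5, 0), (5, 7), (6, 0), (6, 7)]
Unfold 2 (reflect across h@8): 12 holes -> [(1, 3), (1, 4), (5, 0), (5, 7), (6, 0), (6, 7), (9, 0), (9, 7), (10, 0), (10, 7), (14, 3), (14, 4)]
Unfold 3 (reflect across h@16): 24 holes -> [(1, 3), (1, 4), (5, 0), (5, 7), (6, 0), (6, 7), (9, 0), (9, 7), (10, 0), (10, 7), (14, 3), (14, 4), (17, 3), (17, 4), (21, 0), (21, 7), (22, 0), (22, 7), (25, 0), (25, 7), (26, 0), (26, 7), (30, 3), (30, 4)]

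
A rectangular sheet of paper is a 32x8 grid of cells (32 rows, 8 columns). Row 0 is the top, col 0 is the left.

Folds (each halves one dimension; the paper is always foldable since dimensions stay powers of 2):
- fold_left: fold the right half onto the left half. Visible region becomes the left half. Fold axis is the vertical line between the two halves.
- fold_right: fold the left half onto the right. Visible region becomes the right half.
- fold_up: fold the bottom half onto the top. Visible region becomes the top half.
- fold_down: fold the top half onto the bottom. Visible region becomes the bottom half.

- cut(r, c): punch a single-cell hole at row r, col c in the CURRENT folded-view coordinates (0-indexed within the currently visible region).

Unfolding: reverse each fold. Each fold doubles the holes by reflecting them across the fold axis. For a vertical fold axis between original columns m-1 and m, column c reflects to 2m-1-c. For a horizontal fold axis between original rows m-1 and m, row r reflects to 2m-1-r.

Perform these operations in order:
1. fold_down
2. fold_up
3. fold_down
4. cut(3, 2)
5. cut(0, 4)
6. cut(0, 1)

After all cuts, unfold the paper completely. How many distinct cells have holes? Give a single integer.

Op 1 fold_down: fold axis h@16; visible region now rows[16,32) x cols[0,8) = 16x8
Op 2 fold_up: fold axis h@24; visible region now rows[16,24) x cols[0,8) = 8x8
Op 3 fold_down: fold axis h@20; visible region now rows[20,24) x cols[0,8) = 4x8
Op 4 cut(3, 2): punch at orig (23,2); cuts so far [(23, 2)]; region rows[20,24) x cols[0,8) = 4x8
Op 5 cut(0, 4): punch at orig (20,4); cuts so far [(20, 4), (23, 2)]; region rows[20,24) x cols[0,8) = 4x8
Op 6 cut(0, 1): punch at orig (20,1); cuts so far [(20, 1), (20, 4), (23, 2)]; region rows[20,24) x cols[0,8) = 4x8
Unfold 1 (reflect across h@20): 6 holes -> [(16, 2), (19, 1), (19, 4), (20, 1), (20, 4), (23, 2)]
Unfold 2 (reflect across h@24): 12 holes -> [(16, 2), (19, 1), (19, 4), (20, 1), (20, 4), (23, 2), (24, 2), (27, 1), (27, 4), (28, 1), (28, 4), (31, 2)]
Unfold 3 (reflect across h@16): 24 holes -> [(0, 2), (3, 1), (3, 4), (4, 1), (4, 4), (7, 2), (8, 2), (11, 1), (11, 4), (12, 1), (12, 4), (15, 2), (16, 2), (19, 1), (19, 4), (20, 1), (20, 4), (23, 2), (24, 2), (27, 1), (27, 4), (28, 1), (28, 4), (31, 2)]

Answer: 24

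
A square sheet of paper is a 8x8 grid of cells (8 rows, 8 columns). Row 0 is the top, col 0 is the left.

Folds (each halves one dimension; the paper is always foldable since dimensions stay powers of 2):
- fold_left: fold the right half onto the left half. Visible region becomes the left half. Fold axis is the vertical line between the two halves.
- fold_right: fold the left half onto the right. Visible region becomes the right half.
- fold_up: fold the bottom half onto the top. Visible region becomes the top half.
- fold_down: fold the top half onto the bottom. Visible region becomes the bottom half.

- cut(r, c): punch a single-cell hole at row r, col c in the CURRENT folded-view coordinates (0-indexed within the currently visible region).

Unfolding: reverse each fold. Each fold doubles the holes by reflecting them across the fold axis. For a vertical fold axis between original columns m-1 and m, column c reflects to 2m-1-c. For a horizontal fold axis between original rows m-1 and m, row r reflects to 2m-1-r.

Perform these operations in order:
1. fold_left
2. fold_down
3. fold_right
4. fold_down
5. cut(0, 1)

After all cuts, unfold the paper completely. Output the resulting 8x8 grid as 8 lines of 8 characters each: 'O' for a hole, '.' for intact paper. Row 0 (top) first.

Op 1 fold_left: fold axis v@4; visible region now rows[0,8) x cols[0,4) = 8x4
Op 2 fold_down: fold axis h@4; visible region now rows[4,8) x cols[0,4) = 4x4
Op 3 fold_right: fold axis v@2; visible region now rows[4,8) x cols[2,4) = 4x2
Op 4 fold_down: fold axis h@6; visible region now rows[6,8) x cols[2,4) = 2x2
Op 5 cut(0, 1): punch at orig (6,3); cuts so far [(6, 3)]; region rows[6,8) x cols[2,4) = 2x2
Unfold 1 (reflect across h@6): 2 holes -> [(5, 3), (6, 3)]
Unfold 2 (reflect across v@2): 4 holes -> [(5, 0), (5, 3), (6, 0), (6, 3)]
Unfold 3 (reflect across h@4): 8 holes -> [(1, 0), (1, 3), (2, 0), (2, 3), (5, 0), (5, 3), (6, 0), (6, 3)]
Unfold 4 (reflect across v@4): 16 holes -> [(1, 0), (1, 3), (1, 4), (1, 7), (2, 0), (2, 3), (2, 4), (2, 7), (5, 0), (5, 3), (5, 4), (5, 7), (6, 0), (6, 3), (6, 4), (6, 7)]

Answer: ........
O..OO..O
O..OO..O
........
........
O..OO..O
O..OO..O
........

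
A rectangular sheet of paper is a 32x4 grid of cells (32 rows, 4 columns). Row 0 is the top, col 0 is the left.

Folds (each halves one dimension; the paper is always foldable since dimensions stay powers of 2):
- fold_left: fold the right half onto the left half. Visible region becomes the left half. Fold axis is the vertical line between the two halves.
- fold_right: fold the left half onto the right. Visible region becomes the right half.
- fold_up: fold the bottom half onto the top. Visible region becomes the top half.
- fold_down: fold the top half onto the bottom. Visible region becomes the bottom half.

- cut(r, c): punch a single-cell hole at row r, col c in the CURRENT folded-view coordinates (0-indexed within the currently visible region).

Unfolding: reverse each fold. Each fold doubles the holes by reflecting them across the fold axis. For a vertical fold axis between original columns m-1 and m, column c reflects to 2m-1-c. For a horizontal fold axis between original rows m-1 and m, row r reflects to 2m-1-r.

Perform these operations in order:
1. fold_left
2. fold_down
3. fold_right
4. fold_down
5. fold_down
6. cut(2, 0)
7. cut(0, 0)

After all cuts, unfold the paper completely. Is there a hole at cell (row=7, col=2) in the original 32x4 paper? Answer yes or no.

Op 1 fold_left: fold axis v@2; visible region now rows[0,32) x cols[0,2) = 32x2
Op 2 fold_down: fold axis h@16; visible region now rows[16,32) x cols[0,2) = 16x2
Op 3 fold_right: fold axis v@1; visible region now rows[16,32) x cols[1,2) = 16x1
Op 4 fold_down: fold axis h@24; visible region now rows[24,32) x cols[1,2) = 8x1
Op 5 fold_down: fold axis h@28; visible region now rows[28,32) x cols[1,2) = 4x1
Op 6 cut(2, 0): punch at orig (30,1); cuts so far [(30, 1)]; region rows[28,32) x cols[1,2) = 4x1
Op 7 cut(0, 0): punch at orig (28,1); cuts so far [(28, 1), (30, 1)]; region rows[28,32) x cols[1,2) = 4x1
Unfold 1 (reflect across h@28): 4 holes -> [(25, 1), (27, 1), (28, 1), (30, 1)]
Unfold 2 (reflect across h@24): 8 holes -> [(17, 1), (19, 1), (20, 1), (22, 1), (25, 1), (27, 1), (28, 1), (30, 1)]
Unfold 3 (reflect across v@1): 16 holes -> [(17, 0), (17, 1), (19, 0), (19, 1), (20, 0), (20, 1), (22, 0), (22, 1), (25, 0), (25, 1), (27, 0), (27, 1), (28, 0), (28, 1), (30, 0), (30, 1)]
Unfold 4 (reflect across h@16): 32 holes -> [(1, 0), (1, 1), (3, 0), (3, 1), (4, 0), (4, 1), (6, 0), (6, 1), (9, 0), (9, 1), (11, 0), (11, 1), (12, 0), (12, 1), (14, 0), (14, 1), (17, 0), (17, 1), (19, 0), (19, 1), (20, 0), (20, 1), (22, 0), (22, 1), (25, 0), (25, 1), (27, 0), (27, 1), (28, 0), (28, 1), (30, 0), (30, 1)]
Unfold 5 (reflect across v@2): 64 holes -> [(1, 0), (1, 1), (1, 2), (1, 3), (3, 0), (3, 1), (3, 2), (3, 3), (4, 0), (4, 1), (4, 2), (4, 3), (6, 0), (6, 1), (6, 2), (6, 3), (9, 0), (9, 1), (9, 2), (9, 3), (11, 0), (11, 1), (11, 2), (11, 3), (12, 0), (12, 1), (12, 2), (12, 3), (14, 0), (14, 1), (14, 2), (14, 3), (17, 0), (17, 1), (17, 2), (17, 3), (19, 0), (19, 1), (19, 2), (19, 3), (20, 0), (20, 1), (20, 2), (20, 3), (22, 0), (22, 1), (22, 2), (22, 3), (25, 0), (25, 1), (25, 2), (25, 3), (27, 0), (27, 1), (27, 2), (27, 3), (28, 0), (28, 1), (28, 2), (28, 3), (30, 0), (30, 1), (30, 2), (30, 3)]
Holes: [(1, 0), (1, 1), (1, 2), (1, 3), (3, 0), (3, 1), (3, 2), (3, 3), (4, 0), (4, 1), (4, 2), (4, 3), (6, 0), (6, 1), (6, 2), (6, 3), (9, 0), (9, 1), (9, 2), (9, 3), (11, 0), (11, 1), (11, 2), (11, 3), (12, 0), (12, 1), (12, 2), (12, 3), (14, 0), (14, 1), (14, 2), (14, 3), (17, 0), (17, 1), (17, 2), (17, 3), (19, 0), (19, 1), (19, 2), (19, 3), (20, 0), (20, 1), (20, 2), (20, 3), (22, 0), (22, 1), (22, 2), (22, 3), (25, 0), (25, 1), (25, 2), (25, 3), (27, 0), (27, 1), (27, 2), (27, 3), (28, 0), (28, 1), (28, 2), (28, 3), (30, 0), (30, 1), (30, 2), (30, 3)]

Answer: no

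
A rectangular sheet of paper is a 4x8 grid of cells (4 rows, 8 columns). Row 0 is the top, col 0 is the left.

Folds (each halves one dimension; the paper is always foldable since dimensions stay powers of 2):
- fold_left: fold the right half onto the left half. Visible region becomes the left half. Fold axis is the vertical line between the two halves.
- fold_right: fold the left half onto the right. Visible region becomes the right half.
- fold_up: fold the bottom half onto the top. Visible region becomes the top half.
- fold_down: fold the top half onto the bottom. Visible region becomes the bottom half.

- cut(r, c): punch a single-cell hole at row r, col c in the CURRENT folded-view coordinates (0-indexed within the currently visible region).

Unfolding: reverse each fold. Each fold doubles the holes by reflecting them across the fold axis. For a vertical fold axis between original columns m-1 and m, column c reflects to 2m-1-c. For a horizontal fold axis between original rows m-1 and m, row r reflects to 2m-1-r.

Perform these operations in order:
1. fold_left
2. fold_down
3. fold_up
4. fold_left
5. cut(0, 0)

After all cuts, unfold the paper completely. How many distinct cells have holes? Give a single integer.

Answer: 16

Derivation:
Op 1 fold_left: fold axis v@4; visible region now rows[0,4) x cols[0,4) = 4x4
Op 2 fold_down: fold axis h@2; visible region now rows[2,4) x cols[0,4) = 2x4
Op 3 fold_up: fold axis h@3; visible region now rows[2,3) x cols[0,4) = 1x4
Op 4 fold_left: fold axis v@2; visible region now rows[2,3) x cols[0,2) = 1x2
Op 5 cut(0, 0): punch at orig (2,0); cuts so far [(2, 0)]; region rows[2,3) x cols[0,2) = 1x2
Unfold 1 (reflect across v@2): 2 holes -> [(2, 0), (2, 3)]
Unfold 2 (reflect across h@3): 4 holes -> [(2, 0), (2, 3), (3, 0), (3, 3)]
Unfold 3 (reflect across h@2): 8 holes -> [(0, 0), (0, 3), (1, 0), (1, 3), (2, 0), (2, 3), (3, 0), (3, 3)]
Unfold 4 (reflect across v@4): 16 holes -> [(0, 0), (0, 3), (0, 4), (0, 7), (1, 0), (1, 3), (1, 4), (1, 7), (2, 0), (2, 3), (2, 4), (2, 7), (3, 0), (3, 3), (3, 4), (3, 7)]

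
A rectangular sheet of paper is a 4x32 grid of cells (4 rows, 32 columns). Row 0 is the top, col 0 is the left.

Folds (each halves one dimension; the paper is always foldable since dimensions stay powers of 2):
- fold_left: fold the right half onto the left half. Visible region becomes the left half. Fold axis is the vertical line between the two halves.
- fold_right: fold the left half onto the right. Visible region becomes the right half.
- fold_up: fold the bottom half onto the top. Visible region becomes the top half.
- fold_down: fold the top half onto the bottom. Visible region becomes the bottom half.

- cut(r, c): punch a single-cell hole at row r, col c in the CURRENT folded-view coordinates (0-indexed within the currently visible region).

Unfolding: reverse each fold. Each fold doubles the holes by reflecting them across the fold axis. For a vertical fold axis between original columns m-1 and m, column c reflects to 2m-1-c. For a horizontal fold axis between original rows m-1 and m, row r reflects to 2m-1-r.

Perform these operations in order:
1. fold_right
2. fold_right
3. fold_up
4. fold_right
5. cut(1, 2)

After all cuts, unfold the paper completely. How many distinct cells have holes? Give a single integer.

Answer: 16

Derivation:
Op 1 fold_right: fold axis v@16; visible region now rows[0,4) x cols[16,32) = 4x16
Op 2 fold_right: fold axis v@24; visible region now rows[0,4) x cols[24,32) = 4x8
Op 3 fold_up: fold axis h@2; visible region now rows[0,2) x cols[24,32) = 2x8
Op 4 fold_right: fold axis v@28; visible region now rows[0,2) x cols[28,32) = 2x4
Op 5 cut(1, 2): punch at orig (1,30); cuts so far [(1, 30)]; region rows[0,2) x cols[28,32) = 2x4
Unfold 1 (reflect across v@28): 2 holes -> [(1, 25), (1, 30)]
Unfold 2 (reflect across h@2): 4 holes -> [(1, 25), (1, 30), (2, 25), (2, 30)]
Unfold 3 (reflect across v@24): 8 holes -> [(1, 17), (1, 22), (1, 25), (1, 30), (2, 17), (2, 22), (2, 25), (2, 30)]
Unfold 4 (reflect across v@16): 16 holes -> [(1, 1), (1, 6), (1, 9), (1, 14), (1, 17), (1, 22), (1, 25), (1, 30), (2, 1), (2, 6), (2, 9), (2, 14), (2, 17), (2, 22), (2, 25), (2, 30)]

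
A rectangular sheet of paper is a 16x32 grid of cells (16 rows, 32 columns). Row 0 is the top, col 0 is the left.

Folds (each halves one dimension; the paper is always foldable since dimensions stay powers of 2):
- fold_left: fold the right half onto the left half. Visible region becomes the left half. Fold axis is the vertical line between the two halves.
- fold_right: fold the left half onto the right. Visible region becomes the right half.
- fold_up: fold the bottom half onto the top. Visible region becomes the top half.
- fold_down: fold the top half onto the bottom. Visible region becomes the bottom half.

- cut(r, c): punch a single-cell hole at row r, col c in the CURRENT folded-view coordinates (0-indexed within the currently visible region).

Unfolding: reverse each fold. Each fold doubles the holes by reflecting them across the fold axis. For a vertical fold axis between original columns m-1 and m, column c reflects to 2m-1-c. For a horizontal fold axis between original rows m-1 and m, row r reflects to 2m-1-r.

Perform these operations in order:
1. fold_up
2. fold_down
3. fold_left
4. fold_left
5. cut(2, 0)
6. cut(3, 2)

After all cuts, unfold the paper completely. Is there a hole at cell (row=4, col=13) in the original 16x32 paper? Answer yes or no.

Op 1 fold_up: fold axis h@8; visible region now rows[0,8) x cols[0,32) = 8x32
Op 2 fold_down: fold axis h@4; visible region now rows[4,8) x cols[0,32) = 4x32
Op 3 fold_left: fold axis v@16; visible region now rows[4,8) x cols[0,16) = 4x16
Op 4 fold_left: fold axis v@8; visible region now rows[4,8) x cols[0,8) = 4x8
Op 5 cut(2, 0): punch at orig (6,0); cuts so far [(6, 0)]; region rows[4,8) x cols[0,8) = 4x8
Op 6 cut(3, 2): punch at orig (7,2); cuts so far [(6, 0), (7, 2)]; region rows[4,8) x cols[0,8) = 4x8
Unfold 1 (reflect across v@8): 4 holes -> [(6, 0), (6, 15), (7, 2), (7, 13)]
Unfold 2 (reflect across v@16): 8 holes -> [(6, 0), (6, 15), (6, 16), (6, 31), (7, 2), (7, 13), (7, 18), (7, 29)]
Unfold 3 (reflect across h@4): 16 holes -> [(0, 2), (0, 13), (0, 18), (0, 29), (1, 0), (1, 15), (1, 16), (1, 31), (6, 0), (6, 15), (6, 16), (6, 31), (7, 2), (7, 13), (7, 18), (7, 29)]
Unfold 4 (reflect across h@8): 32 holes -> [(0, 2), (0, 13), (0, 18), (0, 29), (1, 0), (1, 15), (1, 16), (1, 31), (6, 0), (6, 15), (6, 16), (6, 31), (7, 2), (7, 13), (7, 18), (7, 29), (8, 2), (8, 13), (8, 18), (8, 29), (9, 0), (9, 15), (9, 16), (9, 31), (14, 0), (14, 15), (14, 16), (14, 31), (15, 2), (15, 13), (15, 18), (15, 29)]
Holes: [(0, 2), (0, 13), (0, 18), (0, 29), (1, 0), (1, 15), (1, 16), (1, 31), (6, 0), (6, 15), (6, 16), (6, 31), (7, 2), (7, 13), (7, 18), (7, 29), (8, 2), (8, 13), (8, 18), (8, 29), (9, 0), (9, 15), (9, 16), (9, 31), (14, 0), (14, 15), (14, 16), (14, 31), (15, 2), (15, 13), (15, 18), (15, 29)]

Answer: no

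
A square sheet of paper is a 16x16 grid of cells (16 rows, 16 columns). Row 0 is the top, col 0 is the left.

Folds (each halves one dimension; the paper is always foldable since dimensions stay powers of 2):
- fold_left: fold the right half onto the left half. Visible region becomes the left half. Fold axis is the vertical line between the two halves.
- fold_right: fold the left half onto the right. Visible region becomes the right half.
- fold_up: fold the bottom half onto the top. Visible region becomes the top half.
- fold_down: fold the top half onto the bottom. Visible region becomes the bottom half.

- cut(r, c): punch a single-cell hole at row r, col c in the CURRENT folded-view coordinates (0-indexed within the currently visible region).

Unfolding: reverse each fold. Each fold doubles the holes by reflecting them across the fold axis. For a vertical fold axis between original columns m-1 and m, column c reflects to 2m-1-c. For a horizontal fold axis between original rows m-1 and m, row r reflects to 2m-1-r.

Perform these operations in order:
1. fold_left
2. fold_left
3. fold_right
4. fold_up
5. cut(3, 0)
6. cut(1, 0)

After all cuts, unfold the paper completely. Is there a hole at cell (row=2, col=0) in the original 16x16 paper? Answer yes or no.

Op 1 fold_left: fold axis v@8; visible region now rows[0,16) x cols[0,8) = 16x8
Op 2 fold_left: fold axis v@4; visible region now rows[0,16) x cols[0,4) = 16x4
Op 3 fold_right: fold axis v@2; visible region now rows[0,16) x cols[2,4) = 16x2
Op 4 fold_up: fold axis h@8; visible region now rows[0,8) x cols[2,4) = 8x2
Op 5 cut(3, 0): punch at orig (3,2); cuts so far [(3, 2)]; region rows[0,8) x cols[2,4) = 8x2
Op 6 cut(1, 0): punch at orig (1,2); cuts so far [(1, 2), (3, 2)]; region rows[0,8) x cols[2,4) = 8x2
Unfold 1 (reflect across h@8): 4 holes -> [(1, 2), (3, 2), (12, 2), (14, 2)]
Unfold 2 (reflect across v@2): 8 holes -> [(1, 1), (1, 2), (3, 1), (3, 2), (12, 1), (12, 2), (14, 1), (14, 2)]
Unfold 3 (reflect across v@4): 16 holes -> [(1, 1), (1, 2), (1, 5), (1, 6), (3, 1), (3, 2), (3, 5), (3, 6), (12, 1), (12, 2), (12, 5), (12, 6), (14, 1), (14, 2), (14, 5), (14, 6)]
Unfold 4 (reflect across v@8): 32 holes -> [(1, 1), (1, 2), (1, 5), (1, 6), (1, 9), (1, 10), (1, 13), (1, 14), (3, 1), (3, 2), (3, 5), (3, 6), (3, 9), (3, 10), (3, 13), (3, 14), (12, 1), (12, 2), (12, 5), (12, 6), (12, 9), (12, 10), (12, 13), (12, 14), (14, 1), (14, 2), (14, 5), (14, 6), (14, 9), (14, 10), (14, 13), (14, 14)]
Holes: [(1, 1), (1, 2), (1, 5), (1, 6), (1, 9), (1, 10), (1, 13), (1, 14), (3, 1), (3, 2), (3, 5), (3, 6), (3, 9), (3, 10), (3, 13), (3, 14), (12, 1), (12, 2), (12, 5), (12, 6), (12, 9), (12, 10), (12, 13), (12, 14), (14, 1), (14, 2), (14, 5), (14, 6), (14, 9), (14, 10), (14, 13), (14, 14)]

Answer: no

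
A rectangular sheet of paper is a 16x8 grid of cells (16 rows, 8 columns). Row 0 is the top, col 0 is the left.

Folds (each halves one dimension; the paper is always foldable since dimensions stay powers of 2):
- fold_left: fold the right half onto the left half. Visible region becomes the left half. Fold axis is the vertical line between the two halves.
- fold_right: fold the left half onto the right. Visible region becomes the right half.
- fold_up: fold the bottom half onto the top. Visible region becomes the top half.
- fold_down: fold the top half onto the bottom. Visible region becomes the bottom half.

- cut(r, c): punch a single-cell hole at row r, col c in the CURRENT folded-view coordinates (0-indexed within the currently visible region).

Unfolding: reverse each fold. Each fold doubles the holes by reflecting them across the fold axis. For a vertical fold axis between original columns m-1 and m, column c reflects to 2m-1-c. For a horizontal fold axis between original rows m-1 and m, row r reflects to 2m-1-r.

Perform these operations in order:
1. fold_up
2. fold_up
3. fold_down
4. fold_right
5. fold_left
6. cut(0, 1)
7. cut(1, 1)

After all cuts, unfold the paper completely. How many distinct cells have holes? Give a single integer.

Op 1 fold_up: fold axis h@8; visible region now rows[0,8) x cols[0,8) = 8x8
Op 2 fold_up: fold axis h@4; visible region now rows[0,4) x cols[0,8) = 4x8
Op 3 fold_down: fold axis h@2; visible region now rows[2,4) x cols[0,8) = 2x8
Op 4 fold_right: fold axis v@4; visible region now rows[2,4) x cols[4,8) = 2x4
Op 5 fold_left: fold axis v@6; visible region now rows[2,4) x cols[4,6) = 2x2
Op 6 cut(0, 1): punch at orig (2,5); cuts so far [(2, 5)]; region rows[2,4) x cols[4,6) = 2x2
Op 7 cut(1, 1): punch at orig (3,5); cuts so far [(2, 5), (3, 5)]; region rows[2,4) x cols[4,6) = 2x2
Unfold 1 (reflect across v@6): 4 holes -> [(2, 5), (2, 6), (3, 5), (3, 6)]
Unfold 2 (reflect across v@4): 8 holes -> [(2, 1), (2, 2), (2, 5), (2, 6), (3, 1), (3, 2), (3, 5), (3, 6)]
Unfold 3 (reflect across h@2): 16 holes -> [(0, 1), (0, 2), (0, 5), (0, 6), (1, 1), (1, 2), (1, 5), (1, 6), (2, 1), (2, 2), (2, 5), (2, 6), (3, 1), (3, 2), (3, 5), (3, 6)]
Unfold 4 (reflect across h@4): 32 holes -> [(0, 1), (0, 2), (0, 5), (0, 6), (1, 1), (1, 2), (1, 5), (1, 6), (2, 1), (2, 2), (2, 5), (2, 6), (3, 1), (3, 2), (3, 5), (3, 6), (4, 1), (4, 2), (4, 5), (4, 6), (5, 1), (5, 2), (5, 5), (5, 6), (6, 1), (6, 2), (6, 5), (6, 6), (7, 1), (7, 2), (7, 5), (7, 6)]
Unfold 5 (reflect across h@8): 64 holes -> [(0, 1), (0, 2), (0, 5), (0, 6), (1, 1), (1, 2), (1, 5), (1, 6), (2, 1), (2, 2), (2, 5), (2, 6), (3, 1), (3, 2), (3, 5), (3, 6), (4, 1), (4, 2), (4, 5), (4, 6), (5, 1), (5, 2), (5, 5), (5, 6), (6, 1), (6, 2), (6, 5), (6, 6), (7, 1), (7, 2), (7, 5), (7, 6), (8, 1), (8, 2), (8, 5), (8, 6), (9, 1), (9, 2), (9, 5), (9, 6), (10, 1), (10, 2), (10, 5), (10, 6), (11, 1), (11, 2), (11, 5), (11, 6), (12, 1), (12, 2), (12, 5), (12, 6), (13, 1), (13, 2), (13, 5), (13, 6), (14, 1), (14, 2), (14, 5), (14, 6), (15, 1), (15, 2), (15, 5), (15, 6)]

Answer: 64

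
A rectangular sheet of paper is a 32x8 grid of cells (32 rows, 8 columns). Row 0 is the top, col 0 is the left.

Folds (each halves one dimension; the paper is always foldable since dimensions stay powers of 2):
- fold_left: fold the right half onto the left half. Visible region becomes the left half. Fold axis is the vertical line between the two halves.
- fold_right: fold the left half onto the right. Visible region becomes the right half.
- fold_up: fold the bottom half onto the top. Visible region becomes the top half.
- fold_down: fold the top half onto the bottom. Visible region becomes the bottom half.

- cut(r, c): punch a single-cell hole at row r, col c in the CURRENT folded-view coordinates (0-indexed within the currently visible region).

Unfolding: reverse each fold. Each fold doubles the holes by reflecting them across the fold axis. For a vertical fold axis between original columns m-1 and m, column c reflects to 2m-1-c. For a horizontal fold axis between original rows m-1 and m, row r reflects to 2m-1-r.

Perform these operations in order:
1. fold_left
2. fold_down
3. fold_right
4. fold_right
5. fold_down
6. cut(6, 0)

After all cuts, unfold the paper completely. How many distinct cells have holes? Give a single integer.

Op 1 fold_left: fold axis v@4; visible region now rows[0,32) x cols[0,4) = 32x4
Op 2 fold_down: fold axis h@16; visible region now rows[16,32) x cols[0,4) = 16x4
Op 3 fold_right: fold axis v@2; visible region now rows[16,32) x cols[2,4) = 16x2
Op 4 fold_right: fold axis v@3; visible region now rows[16,32) x cols[3,4) = 16x1
Op 5 fold_down: fold axis h@24; visible region now rows[24,32) x cols[3,4) = 8x1
Op 6 cut(6, 0): punch at orig (30,3); cuts so far [(30, 3)]; region rows[24,32) x cols[3,4) = 8x1
Unfold 1 (reflect across h@24): 2 holes -> [(17, 3), (30, 3)]
Unfold 2 (reflect across v@3): 4 holes -> [(17, 2), (17, 3), (30, 2), (30, 3)]
Unfold 3 (reflect across v@2): 8 holes -> [(17, 0), (17, 1), (17, 2), (17, 3), (30, 0), (30, 1), (30, 2), (30, 3)]
Unfold 4 (reflect across h@16): 16 holes -> [(1, 0), (1, 1), (1, 2), (1, 3), (14, 0), (14, 1), (14, 2), (14, 3), (17, 0), (17, 1), (17, 2), (17, 3), (30, 0), (30, 1), (30, 2), (30, 3)]
Unfold 5 (reflect across v@4): 32 holes -> [(1, 0), (1, 1), (1, 2), (1, 3), (1, 4), (1, 5), (1, 6), (1, 7), (14, 0), (14, 1), (14, 2), (14, 3), (14, 4), (14, 5), (14, 6), (14, 7), (17, 0), (17, 1), (17, 2), (17, 3), (17, 4), (17, 5), (17, 6), (17, 7), (30, 0), (30, 1), (30, 2), (30, 3), (30, 4), (30, 5), (30, 6), (30, 7)]

Answer: 32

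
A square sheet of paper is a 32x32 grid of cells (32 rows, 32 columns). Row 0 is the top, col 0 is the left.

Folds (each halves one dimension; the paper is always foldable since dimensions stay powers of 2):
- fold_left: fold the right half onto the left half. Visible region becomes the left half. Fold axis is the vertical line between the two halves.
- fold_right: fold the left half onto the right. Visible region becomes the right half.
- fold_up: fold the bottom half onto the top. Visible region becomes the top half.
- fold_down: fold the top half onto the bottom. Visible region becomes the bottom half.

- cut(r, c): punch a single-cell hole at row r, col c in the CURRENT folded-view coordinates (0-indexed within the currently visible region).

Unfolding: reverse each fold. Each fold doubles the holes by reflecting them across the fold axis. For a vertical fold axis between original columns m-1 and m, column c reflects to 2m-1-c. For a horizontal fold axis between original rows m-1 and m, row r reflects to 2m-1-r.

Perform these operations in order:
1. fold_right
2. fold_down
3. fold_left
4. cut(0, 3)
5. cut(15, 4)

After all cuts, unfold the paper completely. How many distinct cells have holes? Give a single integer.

Op 1 fold_right: fold axis v@16; visible region now rows[0,32) x cols[16,32) = 32x16
Op 2 fold_down: fold axis h@16; visible region now rows[16,32) x cols[16,32) = 16x16
Op 3 fold_left: fold axis v@24; visible region now rows[16,32) x cols[16,24) = 16x8
Op 4 cut(0, 3): punch at orig (16,19); cuts so far [(16, 19)]; region rows[16,32) x cols[16,24) = 16x8
Op 5 cut(15, 4): punch at orig (31,20); cuts so far [(16, 19), (31, 20)]; region rows[16,32) x cols[16,24) = 16x8
Unfold 1 (reflect across v@24): 4 holes -> [(16, 19), (16, 28), (31, 20), (31, 27)]
Unfold 2 (reflect across h@16): 8 holes -> [(0, 20), (0, 27), (15, 19), (15, 28), (16, 19), (16, 28), (31, 20), (31, 27)]
Unfold 3 (reflect across v@16): 16 holes -> [(0, 4), (0, 11), (0, 20), (0, 27), (15, 3), (15, 12), (15, 19), (15, 28), (16, 3), (16, 12), (16, 19), (16, 28), (31, 4), (31, 11), (31, 20), (31, 27)]

Answer: 16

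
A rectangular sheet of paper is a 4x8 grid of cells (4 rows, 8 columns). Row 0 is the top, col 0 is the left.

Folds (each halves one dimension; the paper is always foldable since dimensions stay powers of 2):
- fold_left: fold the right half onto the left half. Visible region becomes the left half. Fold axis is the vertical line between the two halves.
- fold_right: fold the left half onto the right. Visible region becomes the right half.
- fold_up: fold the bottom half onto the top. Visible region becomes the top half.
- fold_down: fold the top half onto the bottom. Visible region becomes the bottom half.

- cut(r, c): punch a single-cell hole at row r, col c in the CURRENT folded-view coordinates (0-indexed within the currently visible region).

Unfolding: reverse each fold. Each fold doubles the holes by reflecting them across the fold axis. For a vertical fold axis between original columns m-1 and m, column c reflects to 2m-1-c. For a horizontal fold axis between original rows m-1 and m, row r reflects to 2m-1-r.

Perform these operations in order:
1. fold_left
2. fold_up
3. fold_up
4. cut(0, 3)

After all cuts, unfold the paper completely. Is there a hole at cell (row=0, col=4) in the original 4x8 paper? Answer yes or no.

Answer: yes

Derivation:
Op 1 fold_left: fold axis v@4; visible region now rows[0,4) x cols[0,4) = 4x4
Op 2 fold_up: fold axis h@2; visible region now rows[0,2) x cols[0,4) = 2x4
Op 3 fold_up: fold axis h@1; visible region now rows[0,1) x cols[0,4) = 1x4
Op 4 cut(0, 3): punch at orig (0,3); cuts so far [(0, 3)]; region rows[0,1) x cols[0,4) = 1x4
Unfold 1 (reflect across h@1): 2 holes -> [(0, 3), (1, 3)]
Unfold 2 (reflect across h@2): 4 holes -> [(0, 3), (1, 3), (2, 3), (3, 3)]
Unfold 3 (reflect across v@4): 8 holes -> [(0, 3), (0, 4), (1, 3), (1, 4), (2, 3), (2, 4), (3, 3), (3, 4)]
Holes: [(0, 3), (0, 4), (1, 3), (1, 4), (2, 3), (2, 4), (3, 3), (3, 4)]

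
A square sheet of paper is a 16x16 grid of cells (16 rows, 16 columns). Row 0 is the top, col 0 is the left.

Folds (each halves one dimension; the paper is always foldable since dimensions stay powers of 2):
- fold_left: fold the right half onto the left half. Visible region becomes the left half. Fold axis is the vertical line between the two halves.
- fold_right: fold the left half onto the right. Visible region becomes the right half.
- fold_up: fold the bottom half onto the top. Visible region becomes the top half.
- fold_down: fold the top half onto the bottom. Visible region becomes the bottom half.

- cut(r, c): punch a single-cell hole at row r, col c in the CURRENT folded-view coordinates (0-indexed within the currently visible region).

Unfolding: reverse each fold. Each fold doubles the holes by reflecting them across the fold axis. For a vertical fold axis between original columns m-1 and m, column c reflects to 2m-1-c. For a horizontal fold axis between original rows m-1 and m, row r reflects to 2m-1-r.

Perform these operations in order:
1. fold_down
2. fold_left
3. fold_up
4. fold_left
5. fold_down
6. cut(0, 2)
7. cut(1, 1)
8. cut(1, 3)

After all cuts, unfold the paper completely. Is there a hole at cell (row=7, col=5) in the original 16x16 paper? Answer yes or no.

Answer: no

Derivation:
Op 1 fold_down: fold axis h@8; visible region now rows[8,16) x cols[0,16) = 8x16
Op 2 fold_left: fold axis v@8; visible region now rows[8,16) x cols[0,8) = 8x8
Op 3 fold_up: fold axis h@12; visible region now rows[8,12) x cols[0,8) = 4x8
Op 4 fold_left: fold axis v@4; visible region now rows[8,12) x cols[0,4) = 4x4
Op 5 fold_down: fold axis h@10; visible region now rows[10,12) x cols[0,4) = 2x4
Op 6 cut(0, 2): punch at orig (10,2); cuts so far [(10, 2)]; region rows[10,12) x cols[0,4) = 2x4
Op 7 cut(1, 1): punch at orig (11,1); cuts so far [(10, 2), (11, 1)]; region rows[10,12) x cols[0,4) = 2x4
Op 8 cut(1, 3): punch at orig (11,3); cuts so far [(10, 2), (11, 1), (11, 3)]; region rows[10,12) x cols[0,4) = 2x4
Unfold 1 (reflect across h@10): 6 holes -> [(8, 1), (8, 3), (9, 2), (10, 2), (11, 1), (11, 3)]
Unfold 2 (reflect across v@4): 12 holes -> [(8, 1), (8, 3), (8, 4), (8, 6), (9, 2), (9, 5), (10, 2), (10, 5), (11, 1), (11, 3), (11, 4), (11, 6)]
Unfold 3 (reflect across h@12): 24 holes -> [(8, 1), (8, 3), (8, 4), (8, 6), (9, 2), (9, 5), (10, 2), (10, 5), (11, 1), (11, 3), (11, 4), (11, 6), (12, 1), (12, 3), (12, 4), (12, 6), (13, 2), (13, 5), (14, 2), (14, 5), (15, 1), (15, 3), (15, 4), (15, 6)]
Unfold 4 (reflect across v@8): 48 holes -> [(8, 1), (8, 3), (8, 4), (8, 6), (8, 9), (8, 11), (8, 12), (8, 14), (9, 2), (9, 5), (9, 10), (9, 13), (10, 2), (10, 5), (10, 10), (10, 13), (11, 1), (11, 3), (11, 4), (11, 6), (11, 9), (11, 11), (11, 12), (11, 14), (12, 1), (12, 3), (12, 4), (12, 6), (12, 9), (12, 11), (12, 12), (12, 14), (13, 2), (13, 5), (13, 10), (13, 13), (14, 2), (14, 5), (14, 10), (14, 13), (15, 1), (15, 3), (15, 4), (15, 6), (15, 9), (15, 11), (15, 12), (15, 14)]
Unfold 5 (reflect across h@8): 96 holes -> [(0, 1), (0, 3), (0, 4), (0, 6), (0, 9), (0, 11), (0, 12), (0, 14), (1, 2), (1, 5), (1, 10), (1, 13), (2, 2), (2, 5), (2, 10), (2, 13), (3, 1), (3, 3), (3, 4), (3, 6), (3, 9), (3, 11), (3, 12), (3, 14), (4, 1), (4, 3), (4, 4), (4, 6), (4, 9), (4, 11), (4, 12), (4, 14), (5, 2), (5, 5), (5, 10), (5, 13), (6, 2), (6, 5), (6, 10), (6, 13), (7, 1), (7, 3), (7, 4), (7, 6), (7, 9), (7, 11), (7, 12), (7, 14), (8, 1), (8, 3), (8, 4), (8, 6), (8, 9), (8, 11), (8, 12), (8, 14), (9, 2), (9, 5), (9, 10), (9, 13), (10, 2), (10, 5), (10, 10), (10, 13), (11, 1), (11, 3), (11, 4), (11, 6), (11, 9), (11, 11), (11, 12), (11, 14), (12, 1), (12, 3), (12, 4), (12, 6), (12, 9), (12, 11), (12, 12), (12, 14), (13, 2), (13, 5), (13, 10), (13, 13), (14, 2), (14, 5), (14, 10), (14, 13), (15, 1), (15, 3), (15, 4), (15, 6), (15, 9), (15, 11), (15, 12), (15, 14)]
Holes: [(0, 1), (0, 3), (0, 4), (0, 6), (0, 9), (0, 11), (0, 12), (0, 14), (1, 2), (1, 5), (1, 10), (1, 13), (2, 2), (2, 5), (2, 10), (2, 13), (3, 1), (3, 3), (3, 4), (3, 6), (3, 9), (3, 11), (3, 12), (3, 14), (4, 1), (4, 3), (4, 4), (4, 6), (4, 9), (4, 11), (4, 12), (4, 14), (5, 2), (5, 5), (5, 10), (5, 13), (6, 2), (6, 5), (6, 10), (6, 13), (7, 1), (7, 3), (7, 4), (7, 6), (7, 9), (7, 11), (7, 12), (7, 14), (8, 1), (8, 3), (8, 4), (8, 6), (8, 9), (8, 11), (8, 12), (8, 14), (9, 2), (9, 5), (9, 10), (9, 13), (10, 2), (10, 5), (10, 10), (10, 13), (11, 1), (11, 3), (11, 4), (11, 6), (11, 9), (11, 11), (11, 12), (11, 14), (12, 1), (12, 3), (12, 4), (12, 6), (12, 9), (12, 11), (12, 12), (12, 14), (13, 2), (13, 5), (13, 10), (13, 13), (14, 2), (14, 5), (14, 10), (14, 13), (15, 1), (15, 3), (15, 4), (15, 6), (15, 9), (15, 11), (15, 12), (15, 14)]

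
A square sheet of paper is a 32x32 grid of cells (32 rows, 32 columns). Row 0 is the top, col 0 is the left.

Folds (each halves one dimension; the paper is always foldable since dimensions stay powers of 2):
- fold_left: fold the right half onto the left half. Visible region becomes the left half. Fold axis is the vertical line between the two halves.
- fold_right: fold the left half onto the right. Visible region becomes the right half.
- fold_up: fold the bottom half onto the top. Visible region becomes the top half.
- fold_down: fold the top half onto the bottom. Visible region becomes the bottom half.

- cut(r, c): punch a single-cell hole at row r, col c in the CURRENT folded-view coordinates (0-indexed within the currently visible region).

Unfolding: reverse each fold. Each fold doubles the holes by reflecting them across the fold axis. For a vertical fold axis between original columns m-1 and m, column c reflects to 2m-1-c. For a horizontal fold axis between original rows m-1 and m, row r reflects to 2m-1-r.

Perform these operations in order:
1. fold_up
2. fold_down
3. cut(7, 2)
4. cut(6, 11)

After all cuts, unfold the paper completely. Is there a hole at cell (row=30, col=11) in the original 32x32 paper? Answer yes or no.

Answer: yes

Derivation:
Op 1 fold_up: fold axis h@16; visible region now rows[0,16) x cols[0,32) = 16x32
Op 2 fold_down: fold axis h@8; visible region now rows[8,16) x cols[0,32) = 8x32
Op 3 cut(7, 2): punch at orig (15,2); cuts so far [(15, 2)]; region rows[8,16) x cols[0,32) = 8x32
Op 4 cut(6, 11): punch at orig (14,11); cuts so far [(14, 11), (15, 2)]; region rows[8,16) x cols[0,32) = 8x32
Unfold 1 (reflect across h@8): 4 holes -> [(0, 2), (1, 11), (14, 11), (15, 2)]
Unfold 2 (reflect across h@16): 8 holes -> [(0, 2), (1, 11), (14, 11), (15, 2), (16, 2), (17, 11), (30, 11), (31, 2)]
Holes: [(0, 2), (1, 11), (14, 11), (15, 2), (16, 2), (17, 11), (30, 11), (31, 2)]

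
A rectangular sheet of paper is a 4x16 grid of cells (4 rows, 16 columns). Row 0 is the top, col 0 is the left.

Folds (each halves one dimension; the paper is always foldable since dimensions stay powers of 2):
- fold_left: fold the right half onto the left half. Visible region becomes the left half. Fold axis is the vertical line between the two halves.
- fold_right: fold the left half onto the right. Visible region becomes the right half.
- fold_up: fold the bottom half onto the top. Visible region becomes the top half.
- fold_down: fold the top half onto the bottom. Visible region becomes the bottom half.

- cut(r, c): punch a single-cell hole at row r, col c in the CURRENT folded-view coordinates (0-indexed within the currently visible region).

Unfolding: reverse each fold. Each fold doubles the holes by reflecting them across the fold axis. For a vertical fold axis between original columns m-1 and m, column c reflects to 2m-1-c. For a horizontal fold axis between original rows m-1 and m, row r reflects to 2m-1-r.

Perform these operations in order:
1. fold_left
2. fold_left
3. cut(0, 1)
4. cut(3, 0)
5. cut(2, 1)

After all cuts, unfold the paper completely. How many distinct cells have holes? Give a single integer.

Answer: 12

Derivation:
Op 1 fold_left: fold axis v@8; visible region now rows[0,4) x cols[0,8) = 4x8
Op 2 fold_left: fold axis v@4; visible region now rows[0,4) x cols[0,4) = 4x4
Op 3 cut(0, 1): punch at orig (0,1); cuts so far [(0, 1)]; region rows[0,4) x cols[0,4) = 4x4
Op 4 cut(3, 0): punch at orig (3,0); cuts so far [(0, 1), (3, 0)]; region rows[0,4) x cols[0,4) = 4x4
Op 5 cut(2, 1): punch at orig (2,1); cuts so far [(0, 1), (2, 1), (3, 0)]; region rows[0,4) x cols[0,4) = 4x4
Unfold 1 (reflect across v@4): 6 holes -> [(0, 1), (0, 6), (2, 1), (2, 6), (3, 0), (3, 7)]
Unfold 2 (reflect across v@8): 12 holes -> [(0, 1), (0, 6), (0, 9), (0, 14), (2, 1), (2, 6), (2, 9), (2, 14), (3, 0), (3, 7), (3, 8), (3, 15)]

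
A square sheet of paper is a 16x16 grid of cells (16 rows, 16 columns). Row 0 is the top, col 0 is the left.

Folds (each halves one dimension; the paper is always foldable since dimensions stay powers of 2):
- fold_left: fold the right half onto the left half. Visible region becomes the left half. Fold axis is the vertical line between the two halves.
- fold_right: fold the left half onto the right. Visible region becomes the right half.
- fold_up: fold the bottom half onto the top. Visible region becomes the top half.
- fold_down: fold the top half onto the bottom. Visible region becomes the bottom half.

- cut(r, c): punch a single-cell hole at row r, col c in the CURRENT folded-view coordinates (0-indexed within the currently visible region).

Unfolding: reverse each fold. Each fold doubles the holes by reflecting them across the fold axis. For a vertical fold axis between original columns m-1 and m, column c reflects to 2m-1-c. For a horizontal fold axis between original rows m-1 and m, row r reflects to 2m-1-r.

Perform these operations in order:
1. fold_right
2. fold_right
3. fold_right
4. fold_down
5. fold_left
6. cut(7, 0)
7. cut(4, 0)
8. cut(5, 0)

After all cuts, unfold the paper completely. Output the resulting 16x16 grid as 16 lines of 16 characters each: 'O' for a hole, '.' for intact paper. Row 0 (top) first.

Op 1 fold_right: fold axis v@8; visible region now rows[0,16) x cols[8,16) = 16x8
Op 2 fold_right: fold axis v@12; visible region now rows[0,16) x cols[12,16) = 16x4
Op 3 fold_right: fold axis v@14; visible region now rows[0,16) x cols[14,16) = 16x2
Op 4 fold_down: fold axis h@8; visible region now rows[8,16) x cols[14,16) = 8x2
Op 5 fold_left: fold axis v@15; visible region now rows[8,16) x cols[14,15) = 8x1
Op 6 cut(7, 0): punch at orig (15,14); cuts so far [(15, 14)]; region rows[8,16) x cols[14,15) = 8x1
Op 7 cut(4, 0): punch at orig (12,14); cuts so far [(12, 14), (15, 14)]; region rows[8,16) x cols[14,15) = 8x1
Op 8 cut(5, 0): punch at orig (13,14); cuts so far [(12, 14), (13, 14), (15, 14)]; region rows[8,16) x cols[14,15) = 8x1
Unfold 1 (reflect across v@15): 6 holes -> [(12, 14), (12, 15), (13, 14), (13, 15), (15, 14), (15, 15)]
Unfold 2 (reflect across h@8): 12 holes -> [(0, 14), (0, 15), (2, 14), (2, 15), (3, 14), (3, 15), (12, 14), (12, 15), (13, 14), (13, 15), (15, 14), (15, 15)]
Unfold 3 (reflect across v@14): 24 holes -> [(0, 12), (0, 13), (0, 14), (0, 15), (2, 12), (2, 13), (2, 14), (2, 15), (3, 12), (3, 13), (3, 14), (3, 15), (12, 12), (12, 13), (12, 14), (12, 15), (13, 12), (13, 13), (13, 14), (13, 15), (15, 12), (15, 13), (15, 14), (15, 15)]
Unfold 4 (reflect across v@12): 48 holes -> [(0, 8), (0, 9), (0, 10), (0, 11), (0, 12), (0, 13), (0, 14), (0, 15), (2, 8), (2, 9), (2, 10), (2, 11), (2, 12), (2, 13), (2, 14), (2, 15), (3, 8), (3, 9), (3, 10), (3, 11), (3, 12), (3, 13), (3, 14), (3, 15), (12, 8), (12, 9), (12, 10), (12, 11), (12, 12), (12, 13), (12, 14), (12, 15), (13, 8), (13, 9), (13, 10), (13, 11), (13, 12), (13, 13), (13, 14), (13, 15), (15, 8), (15, 9), (15, 10), (15, 11), (15, 12), (15, 13), (15, 14), (15, 15)]
Unfold 5 (reflect across v@8): 96 holes -> [(0, 0), (0, 1), (0, 2), (0, 3), (0, 4), (0, 5), (0, 6), (0, 7), (0, 8), (0, 9), (0, 10), (0, 11), (0, 12), (0, 13), (0, 14), (0, 15), (2, 0), (2, 1), (2, 2), (2, 3), (2, 4), (2, 5), (2, 6), (2, 7), (2, 8), (2, 9), (2, 10), (2, 11), (2, 12), (2, 13), (2, 14), (2, 15), (3, 0), (3, 1), (3, 2), (3, 3), (3, 4), (3, 5), (3, 6), (3, 7), (3, 8), (3, 9), (3, 10), (3, 11), (3, 12), (3, 13), (3, 14), (3, 15), (12, 0), (12, 1), (12, 2), (12, 3), (12, 4), (12, 5), (12, 6), (12, 7), (12, 8), (12, 9), (12, 10), (12, 11), (12, 12), (12, 13), (12, 14), (12, 15), (13, 0), (13, 1), (13, 2), (13, 3), (13, 4), (13, 5), (13, 6), (13, 7), (13, 8), (13, 9), (13, 10), (13, 11), (13, 12), (13, 13), (13, 14), (13, 15), (15, 0), (15, 1), (15, 2), (15, 3), (15, 4), (15, 5), (15, 6), (15, 7), (15, 8), (15, 9), (15, 10), (15, 11), (15, 12), (15, 13), (15, 14), (15, 15)]

Answer: OOOOOOOOOOOOOOOO
................
OOOOOOOOOOOOOOOO
OOOOOOOOOOOOOOOO
................
................
................
................
................
................
................
................
OOOOOOOOOOOOOOOO
OOOOOOOOOOOOOOOO
................
OOOOOOOOOOOOOOOO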